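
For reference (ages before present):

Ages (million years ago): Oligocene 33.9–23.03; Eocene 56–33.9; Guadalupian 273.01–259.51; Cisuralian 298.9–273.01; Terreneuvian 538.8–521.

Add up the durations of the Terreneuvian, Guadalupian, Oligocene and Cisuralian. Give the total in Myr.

68.06 million years

Each duration: Terreneuvian = 17.8; Guadalupian = 13.5; Oligocene = 10.87; Cisuralian = 25.89.
Sum: 17.8 + 13.5 + 10.87 + 25.89 = 68.06 Myr.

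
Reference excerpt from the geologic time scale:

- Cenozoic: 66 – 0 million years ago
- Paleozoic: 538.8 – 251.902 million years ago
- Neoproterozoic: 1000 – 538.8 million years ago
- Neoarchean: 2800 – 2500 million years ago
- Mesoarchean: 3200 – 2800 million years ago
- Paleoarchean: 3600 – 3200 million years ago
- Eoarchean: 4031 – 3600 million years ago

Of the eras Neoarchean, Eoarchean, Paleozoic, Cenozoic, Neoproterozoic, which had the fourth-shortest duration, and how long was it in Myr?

Durations: Neoarchean 300; Eoarchean 431; Paleozoic 286.898; Cenozoic 66; Neoproterozoic 461.2 Myr.
Sorted shortest-first: Cenozoic (66), Paleozoic (286.898), Neoarchean (300), Eoarchean (431), Neoproterozoic (461.2).
The fourth shortest is Eoarchean at 431 Myr.

Eoarchean, 431 million years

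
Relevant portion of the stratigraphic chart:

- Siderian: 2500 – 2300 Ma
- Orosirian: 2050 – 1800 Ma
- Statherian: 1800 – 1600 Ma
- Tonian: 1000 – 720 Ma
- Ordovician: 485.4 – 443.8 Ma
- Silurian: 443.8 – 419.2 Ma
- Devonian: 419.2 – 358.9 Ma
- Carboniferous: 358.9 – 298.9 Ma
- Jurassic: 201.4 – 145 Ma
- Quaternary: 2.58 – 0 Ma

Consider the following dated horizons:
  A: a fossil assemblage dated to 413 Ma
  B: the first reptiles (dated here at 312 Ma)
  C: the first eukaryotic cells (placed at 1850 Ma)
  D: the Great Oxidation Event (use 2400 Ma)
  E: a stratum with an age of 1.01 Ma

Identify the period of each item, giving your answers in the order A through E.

A — Devonian; B — Carboniferous; C — Orosirian; D — Siderian; E — Quaternary

Match each age against the start–end ranges in the excerpt: A = 413 Ma → Devonian (419.2–358.9); B = 312 Ma → Carboniferous (358.9–298.9); C = 1850 Ma → Orosirian (2050–1800); D = 2400 Ma → Siderian (2500–2300); E = 1.01 Ma → Quaternary (2.58–0).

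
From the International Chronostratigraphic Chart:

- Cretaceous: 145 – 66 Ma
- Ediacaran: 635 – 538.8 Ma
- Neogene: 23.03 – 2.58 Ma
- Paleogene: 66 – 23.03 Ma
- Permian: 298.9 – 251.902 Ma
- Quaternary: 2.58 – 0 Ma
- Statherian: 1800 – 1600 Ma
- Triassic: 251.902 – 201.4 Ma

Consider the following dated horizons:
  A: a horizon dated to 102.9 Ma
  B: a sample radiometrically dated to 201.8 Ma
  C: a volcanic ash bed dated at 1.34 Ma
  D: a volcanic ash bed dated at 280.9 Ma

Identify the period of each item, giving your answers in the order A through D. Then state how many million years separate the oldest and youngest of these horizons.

A: 102.9 Ma lies in 145–66 Ma, so Cretaceous.
B: 201.8 Ma lies in 251.902–201.4 Ma, so Triassic.
C: 1.34 Ma lies in 2.58–0 Ma, so Quaternary.
D: 280.9 Ma lies in 298.9–251.902 Ma, so Permian.
Oldest = 280.9 Ma, youngest = 1.34 Ma → span 279.56 Myr.

A — Cretaceous; B — Triassic; C — Quaternary; D — Permian; span 279.56 million years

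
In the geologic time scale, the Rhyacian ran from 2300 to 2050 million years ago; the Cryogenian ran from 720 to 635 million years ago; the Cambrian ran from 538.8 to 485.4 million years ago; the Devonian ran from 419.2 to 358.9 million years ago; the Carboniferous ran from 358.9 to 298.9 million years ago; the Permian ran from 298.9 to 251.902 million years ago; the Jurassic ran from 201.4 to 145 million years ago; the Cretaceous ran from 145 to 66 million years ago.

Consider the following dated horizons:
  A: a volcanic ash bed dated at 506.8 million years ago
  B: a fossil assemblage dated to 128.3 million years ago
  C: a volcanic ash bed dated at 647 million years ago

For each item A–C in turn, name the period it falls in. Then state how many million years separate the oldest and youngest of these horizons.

A — Cambrian; B — Cretaceous; C — Cryogenian; span 518.7 million years

Match each age against the start–end ranges in the excerpt: A = 506.8 Ma → Cambrian (538.8–485.4); B = 128.3 Ma → Cretaceous (145–66); C = 647 Ma → Cryogenian (720–635).
The largest age is 647 Ma and the smallest is 128.3 Ma; their difference is 518.7 Myr.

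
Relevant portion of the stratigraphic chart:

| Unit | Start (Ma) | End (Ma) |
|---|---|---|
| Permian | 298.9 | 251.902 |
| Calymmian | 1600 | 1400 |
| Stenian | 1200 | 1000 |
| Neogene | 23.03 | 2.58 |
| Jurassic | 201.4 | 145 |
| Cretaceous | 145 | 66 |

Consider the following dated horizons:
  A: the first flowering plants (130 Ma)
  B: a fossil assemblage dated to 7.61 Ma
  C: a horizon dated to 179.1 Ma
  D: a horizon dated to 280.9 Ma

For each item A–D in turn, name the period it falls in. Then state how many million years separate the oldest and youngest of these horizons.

A: 130 Ma lies in 145–66 Ma, so Cretaceous.
B: 7.61 Ma lies in 23.03–2.58 Ma, so Neogene.
C: 179.1 Ma lies in 201.4–145 Ma, so Jurassic.
D: 280.9 Ma lies in 298.9–251.902 Ma, so Permian.
Oldest = 280.9 Ma, youngest = 7.61 Ma → span 273.29 Myr.

A — Cretaceous; B — Neogene; C — Jurassic; D — Permian; span 273.29 million years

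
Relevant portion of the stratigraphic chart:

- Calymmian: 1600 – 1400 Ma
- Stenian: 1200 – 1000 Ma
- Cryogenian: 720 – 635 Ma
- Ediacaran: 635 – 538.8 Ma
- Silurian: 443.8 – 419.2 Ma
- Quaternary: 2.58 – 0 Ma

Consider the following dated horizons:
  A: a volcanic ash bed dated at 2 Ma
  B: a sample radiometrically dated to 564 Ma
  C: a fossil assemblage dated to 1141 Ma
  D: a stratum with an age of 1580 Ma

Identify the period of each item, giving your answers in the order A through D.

A — Quaternary; B — Ediacaran; C — Stenian; D — Calymmian

A: 2 Ma lies in 2.58–0 Ma, so Quaternary.
B: 564 Ma lies in 635–538.8 Ma, so Ediacaran.
C: 1141 Ma lies in 1200–1000 Ma, so Stenian.
D: 1580 Ma lies in 1600–1400 Ma, so Calymmian.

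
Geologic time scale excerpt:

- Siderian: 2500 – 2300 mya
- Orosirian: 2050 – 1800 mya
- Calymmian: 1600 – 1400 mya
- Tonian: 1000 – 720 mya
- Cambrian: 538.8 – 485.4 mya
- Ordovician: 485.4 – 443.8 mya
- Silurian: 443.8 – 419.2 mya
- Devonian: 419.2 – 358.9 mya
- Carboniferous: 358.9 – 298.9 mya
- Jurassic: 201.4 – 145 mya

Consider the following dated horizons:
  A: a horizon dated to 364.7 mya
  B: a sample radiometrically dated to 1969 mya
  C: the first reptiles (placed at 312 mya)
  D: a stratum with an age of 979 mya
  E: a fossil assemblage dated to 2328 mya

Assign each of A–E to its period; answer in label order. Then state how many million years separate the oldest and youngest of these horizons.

A: 364.7 Ma lies in 419.2–358.9 Ma, so Devonian.
B: 1969 Ma lies in 2050–1800 Ma, so Orosirian.
C: 312 Ma lies in 358.9–298.9 Ma, so Carboniferous.
D: 979 Ma lies in 1000–720 Ma, so Tonian.
E: 2328 Ma lies in 2500–2300 Ma, so Siderian.
Oldest = 2328 Ma, youngest = 312 Ma → span 2016 Myr.

A — Devonian; B — Orosirian; C — Carboniferous; D — Tonian; E — Siderian; span 2016 million years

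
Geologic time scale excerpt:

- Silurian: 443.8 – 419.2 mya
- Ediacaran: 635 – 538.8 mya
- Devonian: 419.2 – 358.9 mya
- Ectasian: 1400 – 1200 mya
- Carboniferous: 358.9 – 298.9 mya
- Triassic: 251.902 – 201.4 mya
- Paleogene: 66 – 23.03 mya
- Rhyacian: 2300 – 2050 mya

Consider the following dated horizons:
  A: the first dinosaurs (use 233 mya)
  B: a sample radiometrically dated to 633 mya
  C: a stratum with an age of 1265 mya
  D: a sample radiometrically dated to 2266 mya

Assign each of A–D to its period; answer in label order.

A: 233 Ma lies in 251.902–201.4 Ma, so Triassic.
B: 633 Ma lies in 635–538.8 Ma, so Ediacaran.
C: 1265 Ma lies in 1400–1200 Ma, so Ectasian.
D: 2266 Ma lies in 2300–2050 Ma, so Rhyacian.

A — Triassic; B — Ediacaran; C — Ectasian; D — Rhyacian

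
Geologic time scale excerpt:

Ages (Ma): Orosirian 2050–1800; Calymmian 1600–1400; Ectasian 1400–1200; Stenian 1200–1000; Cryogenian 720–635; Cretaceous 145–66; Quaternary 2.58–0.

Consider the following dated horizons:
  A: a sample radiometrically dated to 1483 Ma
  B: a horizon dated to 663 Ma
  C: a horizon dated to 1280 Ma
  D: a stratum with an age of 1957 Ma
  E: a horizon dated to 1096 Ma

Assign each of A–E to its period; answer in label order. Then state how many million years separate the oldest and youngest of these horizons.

A: 1483 Ma lies in 1600–1400 Ma, so Calymmian.
B: 663 Ma lies in 720–635 Ma, so Cryogenian.
C: 1280 Ma lies in 1400–1200 Ma, so Ectasian.
D: 1957 Ma lies in 2050–1800 Ma, so Orosirian.
E: 1096 Ma lies in 1200–1000 Ma, so Stenian.
Oldest = 1957 Ma, youngest = 663 Ma → span 1294 Myr.

A — Calymmian; B — Cryogenian; C — Ectasian; D — Orosirian; E — Stenian; span 1294 million years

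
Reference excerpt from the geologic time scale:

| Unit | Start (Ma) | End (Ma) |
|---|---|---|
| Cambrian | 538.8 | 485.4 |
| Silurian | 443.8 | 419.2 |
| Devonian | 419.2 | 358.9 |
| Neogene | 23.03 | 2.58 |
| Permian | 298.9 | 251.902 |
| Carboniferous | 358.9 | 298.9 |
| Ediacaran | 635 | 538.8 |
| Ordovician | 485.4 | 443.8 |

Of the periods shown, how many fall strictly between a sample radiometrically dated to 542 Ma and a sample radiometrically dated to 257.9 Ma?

The older date is 542 Ma and the younger is 257.9 Ma.
Periods with start < 542 and end > 257.9 Ma: Cambrian (538.8–485.4), Ordovician (485.4–443.8), Silurian (443.8–419.2), Devonian (419.2–358.9), Carboniferous (358.9–298.9).
That is 5 complete periods.

5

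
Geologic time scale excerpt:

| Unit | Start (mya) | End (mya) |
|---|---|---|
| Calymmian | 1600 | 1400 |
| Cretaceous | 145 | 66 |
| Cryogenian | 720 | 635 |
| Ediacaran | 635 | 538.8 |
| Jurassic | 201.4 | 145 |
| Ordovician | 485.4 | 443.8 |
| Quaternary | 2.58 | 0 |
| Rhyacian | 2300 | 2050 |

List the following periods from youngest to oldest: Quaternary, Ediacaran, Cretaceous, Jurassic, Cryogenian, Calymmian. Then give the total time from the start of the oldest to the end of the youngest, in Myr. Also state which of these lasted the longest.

Quaternary, Cretaceous, Jurassic, Ediacaran, Cryogenian, Calymmian; total span 1600 Myr; longest is Calymmian

From the excerpt: Quaternary 2.58–0; Ediacaran 635–538.8; Cretaceous 145–66; Jurassic 201.4–145; Cryogenian 720–635; Calymmian 1600–1400 (Ma).
Larger Ma is earlier, so the oldest is Calymmian and the youngest is Quaternary; youngest to oldest: Quaternary, Cretaceous, Jurassic, Ediacaran, Cryogenian, Calymmian.
Oldest start 1600 minus youngest end 0 gives 1600 Myr overall.
Individual lengths (start − end): Ediacaran 96.2; Jurassic 56.4; Calymmian 200; Quaternary 2.58; Cretaceous 79; Cryogenian 85. The largest is Calymmian at 200 Myr.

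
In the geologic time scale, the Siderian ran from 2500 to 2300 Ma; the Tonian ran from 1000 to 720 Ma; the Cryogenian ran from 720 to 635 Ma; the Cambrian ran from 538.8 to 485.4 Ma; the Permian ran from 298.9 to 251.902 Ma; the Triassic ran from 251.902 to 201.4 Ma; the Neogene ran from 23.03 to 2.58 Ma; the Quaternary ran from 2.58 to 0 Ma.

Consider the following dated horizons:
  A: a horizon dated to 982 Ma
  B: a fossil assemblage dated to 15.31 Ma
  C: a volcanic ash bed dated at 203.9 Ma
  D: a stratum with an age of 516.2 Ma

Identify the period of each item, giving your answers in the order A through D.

Match each age against the start–end ranges in the excerpt: A = 982 Ma → Tonian (1000–720); B = 15.31 Ma → Neogene (23.03–2.58); C = 203.9 Ma → Triassic (251.902–201.4); D = 516.2 Ma → Cambrian (538.8–485.4).

A — Tonian; B — Neogene; C — Triassic; D — Cambrian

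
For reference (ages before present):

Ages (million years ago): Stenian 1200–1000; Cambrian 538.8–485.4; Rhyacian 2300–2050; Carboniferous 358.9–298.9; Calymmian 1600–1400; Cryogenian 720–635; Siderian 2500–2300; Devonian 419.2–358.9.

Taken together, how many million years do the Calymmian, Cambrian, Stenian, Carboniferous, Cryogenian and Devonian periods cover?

658.7 million years

Duration is start − end for each: (1600 − 1400) + (538.8 − 485.4) + (1200 − 1000) + (358.9 − 298.9) + (720 − 635) + (419.2 − 358.9).
That is 200 + 53.4 + 200 + 60 + 85 + 60.3, which totals 658.7 million years.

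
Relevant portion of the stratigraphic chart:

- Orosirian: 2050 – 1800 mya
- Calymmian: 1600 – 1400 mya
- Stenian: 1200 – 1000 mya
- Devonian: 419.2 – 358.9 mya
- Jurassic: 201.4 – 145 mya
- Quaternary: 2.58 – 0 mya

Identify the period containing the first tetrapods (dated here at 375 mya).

Devonian

375 Ma lies between 419.2 and 358.9 Ma, so it falls in the Devonian.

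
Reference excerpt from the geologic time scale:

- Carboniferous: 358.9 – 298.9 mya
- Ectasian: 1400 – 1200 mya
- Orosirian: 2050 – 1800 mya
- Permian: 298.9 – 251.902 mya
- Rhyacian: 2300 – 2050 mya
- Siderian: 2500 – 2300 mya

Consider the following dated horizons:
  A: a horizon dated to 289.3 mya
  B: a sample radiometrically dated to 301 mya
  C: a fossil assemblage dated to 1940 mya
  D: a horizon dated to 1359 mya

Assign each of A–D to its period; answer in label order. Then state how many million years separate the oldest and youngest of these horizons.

A — Permian; B — Carboniferous; C — Orosirian; D — Ectasian; span 1650.7 million years

Match each age against the start–end ranges in the excerpt: A = 289.3 Ma → Permian (298.9–251.902); B = 301 Ma → Carboniferous (358.9–298.9); C = 1940 Ma → Orosirian (2050–1800); D = 1359 Ma → Ectasian (1400–1200).
The largest age is 1940 Ma and the smallest is 289.3 Ma; their difference is 1650.7 Myr.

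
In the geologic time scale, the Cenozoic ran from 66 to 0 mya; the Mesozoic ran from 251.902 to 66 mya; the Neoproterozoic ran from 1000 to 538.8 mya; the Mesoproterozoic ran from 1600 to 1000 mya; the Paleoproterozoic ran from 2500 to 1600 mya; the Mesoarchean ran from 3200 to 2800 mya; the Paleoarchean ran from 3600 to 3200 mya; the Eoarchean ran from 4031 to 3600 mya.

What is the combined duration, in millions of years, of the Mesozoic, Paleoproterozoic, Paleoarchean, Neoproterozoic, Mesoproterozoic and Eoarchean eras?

2978.102 million years

Each duration: Mesozoic = 185.902; Paleoproterozoic = 900; Paleoarchean = 400; Neoproterozoic = 461.2; Mesoproterozoic = 600; Eoarchean = 431.
Sum: 185.902 + 900 + 400 + 461.2 + 600 + 431 = 2978.102 Myr.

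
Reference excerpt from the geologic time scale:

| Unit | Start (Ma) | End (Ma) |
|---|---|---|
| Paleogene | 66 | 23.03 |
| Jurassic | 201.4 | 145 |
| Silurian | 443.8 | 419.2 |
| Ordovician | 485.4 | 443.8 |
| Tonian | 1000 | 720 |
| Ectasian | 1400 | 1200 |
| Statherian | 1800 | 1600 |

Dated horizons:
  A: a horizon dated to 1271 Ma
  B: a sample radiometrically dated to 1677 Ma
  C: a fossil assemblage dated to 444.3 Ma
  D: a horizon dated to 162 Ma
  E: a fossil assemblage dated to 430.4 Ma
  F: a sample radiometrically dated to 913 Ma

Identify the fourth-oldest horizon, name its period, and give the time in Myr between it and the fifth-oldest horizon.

Sorted oldest-first by Ma: B (1677), A (1271), F (913), C (444.3), E (430.4), D (162).
The fourth oldest is C at 444.3 Ma, which lies in 485.4–443.8 Ma: the Ordovician.
The fifth oldest is E at 430.4 Ma; separation = |444.3 − 430.4| = 13.9 Myr.

C, in the Ordovician; 13.9 million years to E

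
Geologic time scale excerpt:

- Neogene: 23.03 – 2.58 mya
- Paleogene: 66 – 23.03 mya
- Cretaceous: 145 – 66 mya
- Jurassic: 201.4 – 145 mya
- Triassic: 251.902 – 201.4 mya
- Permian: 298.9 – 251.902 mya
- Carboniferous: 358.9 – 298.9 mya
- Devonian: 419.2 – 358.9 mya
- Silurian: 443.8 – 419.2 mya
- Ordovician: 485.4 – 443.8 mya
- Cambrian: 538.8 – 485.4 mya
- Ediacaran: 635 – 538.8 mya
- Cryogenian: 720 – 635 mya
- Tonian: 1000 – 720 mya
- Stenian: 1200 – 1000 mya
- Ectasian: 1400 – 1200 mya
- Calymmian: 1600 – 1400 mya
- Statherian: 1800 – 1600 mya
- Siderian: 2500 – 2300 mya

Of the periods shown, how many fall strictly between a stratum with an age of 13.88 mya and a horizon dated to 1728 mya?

16

1728 Ma sits inside the Statherian (1800–1600) and 13.88 Ma inside the Neogene (23.03–2.58); neither of those is wholly between the two dates.
The listed periods lying completely between them are Calymmian, Ectasian, Stenian, Tonian, Cryogenian, Ediacaran, Cambrian, Ordovician, Silurian, Devonian, Carboniferous, Permian, Triassic, Jurassic, Cretaceous, Paleogene — 16 in all.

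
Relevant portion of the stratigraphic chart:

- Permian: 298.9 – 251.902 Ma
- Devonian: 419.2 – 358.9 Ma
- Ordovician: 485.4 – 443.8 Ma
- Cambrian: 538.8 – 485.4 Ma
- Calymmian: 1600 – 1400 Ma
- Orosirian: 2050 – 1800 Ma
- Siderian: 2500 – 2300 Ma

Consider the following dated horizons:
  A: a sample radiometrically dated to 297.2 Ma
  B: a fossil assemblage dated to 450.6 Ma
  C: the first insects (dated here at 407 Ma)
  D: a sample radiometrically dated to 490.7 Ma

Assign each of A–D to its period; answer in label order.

A — Permian; B — Ordovician; C — Devonian; D — Cambrian

A: 297.2 Ma lies in 298.9–251.902 Ma, so Permian.
B: 450.6 Ma lies in 485.4–443.8 Ma, so Ordovician.
C: 407 Ma lies in 419.2–358.9 Ma, so Devonian.
D: 490.7 Ma lies in 538.8–485.4 Ma, so Cambrian.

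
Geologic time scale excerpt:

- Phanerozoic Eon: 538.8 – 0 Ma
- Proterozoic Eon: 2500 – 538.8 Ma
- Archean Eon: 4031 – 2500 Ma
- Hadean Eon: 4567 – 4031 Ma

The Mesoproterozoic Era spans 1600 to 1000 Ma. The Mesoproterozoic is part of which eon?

Proterozoic

The Mesoproterozoic (1600–1000 Ma) lies entirely within 2500–538.8 Ma, the Proterozoic Eon.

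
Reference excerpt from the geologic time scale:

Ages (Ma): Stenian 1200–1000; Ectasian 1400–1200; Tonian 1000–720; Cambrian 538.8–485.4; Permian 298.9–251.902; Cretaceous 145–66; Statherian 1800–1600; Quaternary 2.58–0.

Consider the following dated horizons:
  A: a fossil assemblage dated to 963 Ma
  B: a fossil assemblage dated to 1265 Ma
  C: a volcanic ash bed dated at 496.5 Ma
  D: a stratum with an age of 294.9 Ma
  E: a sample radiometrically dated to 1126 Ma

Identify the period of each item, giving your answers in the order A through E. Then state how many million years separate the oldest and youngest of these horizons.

Match each age against the start–end ranges in the excerpt: A = 963 Ma → Tonian (1000–720); B = 1265 Ma → Ectasian (1400–1200); C = 496.5 Ma → Cambrian (538.8–485.4); D = 294.9 Ma → Permian (298.9–251.902); E = 1126 Ma → Stenian (1200–1000).
The largest age is 1265 Ma and the smallest is 294.9 Ma; their difference is 970.1 Myr.

A — Tonian; B — Ectasian; C — Cambrian; D — Permian; E — Stenian; span 970.1 million years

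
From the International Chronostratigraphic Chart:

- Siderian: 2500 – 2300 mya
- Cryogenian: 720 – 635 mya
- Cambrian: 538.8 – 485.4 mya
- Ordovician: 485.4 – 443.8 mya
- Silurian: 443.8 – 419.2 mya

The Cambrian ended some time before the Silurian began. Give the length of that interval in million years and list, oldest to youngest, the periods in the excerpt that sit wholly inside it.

41.6 million years; Ordovician

End of Cambrian = 485.4 Ma; start of Silurian = 443.8 Ma.
Gap = 485.4 − 443.8 = 41.6 Myr.
Periods wholly inside 485.4–443.8 Ma: Ordovician (485.4–443.8).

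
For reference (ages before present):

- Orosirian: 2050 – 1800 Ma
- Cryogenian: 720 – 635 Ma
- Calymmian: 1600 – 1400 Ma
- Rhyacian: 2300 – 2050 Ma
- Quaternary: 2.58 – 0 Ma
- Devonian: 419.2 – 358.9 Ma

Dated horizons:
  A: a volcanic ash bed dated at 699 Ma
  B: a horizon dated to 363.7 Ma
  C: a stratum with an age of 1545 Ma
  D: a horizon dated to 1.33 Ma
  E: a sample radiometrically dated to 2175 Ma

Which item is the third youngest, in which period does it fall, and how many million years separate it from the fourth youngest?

A, in the Cryogenian; 846 million years to C

Sorted youngest-first by Ma: D (1.33), B (363.7), A (699), C (1545), E (2175).
The third youngest is A at 699 Ma, which lies in 720–635 Ma: the Cryogenian.
The fourth youngest is C at 1545 Ma; separation = |699 − 1545| = 846 Myr.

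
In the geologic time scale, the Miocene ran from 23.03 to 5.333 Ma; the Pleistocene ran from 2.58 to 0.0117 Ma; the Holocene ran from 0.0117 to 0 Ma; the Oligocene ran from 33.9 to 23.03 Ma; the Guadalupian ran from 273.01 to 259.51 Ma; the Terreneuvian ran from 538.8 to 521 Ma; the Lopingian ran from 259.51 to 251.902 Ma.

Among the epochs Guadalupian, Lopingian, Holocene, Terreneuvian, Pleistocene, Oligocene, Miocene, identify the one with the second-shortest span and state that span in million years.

Start − end for each: Guadalupian 273.01 − 259.51 = 13.5; Lopingian 259.51 − 251.902 = 7.608; Holocene 0.0117 − 0 = 0.0117; Terreneuvian 538.8 − 521 = 17.8; Pleistocene 2.58 − 0.0117 = 2.5683; Oligocene 33.9 − 23.03 = 10.87; Miocene 23.03 − 5.333 = 17.697.
Ranking these from shortest: Holocene < Pleistocene < Lopingian < Oligocene < Guadalupian < Miocene < Terreneuvian.
Position 2 in that ranking is Pleistocene, which lasted 2.5683 Myr.

Pleistocene, 2.5683 million years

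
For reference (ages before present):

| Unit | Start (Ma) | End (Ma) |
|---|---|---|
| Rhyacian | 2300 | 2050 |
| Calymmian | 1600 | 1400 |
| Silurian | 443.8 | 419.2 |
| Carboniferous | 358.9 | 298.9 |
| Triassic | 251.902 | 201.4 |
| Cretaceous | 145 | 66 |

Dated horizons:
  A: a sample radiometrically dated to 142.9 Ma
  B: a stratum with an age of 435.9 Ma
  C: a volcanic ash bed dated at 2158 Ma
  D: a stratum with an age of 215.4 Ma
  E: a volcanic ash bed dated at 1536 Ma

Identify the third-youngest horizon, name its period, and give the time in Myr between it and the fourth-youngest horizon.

B, in the Silurian; 1100.1 million years to E

Smaller Ma means younger, so youngest first: A 142.9 < D 215.4 < B 435.9 < E 1536 < C 2158.
Counting 3 along gives B (435.9 Ma); the excerpt puts that inside the Silurian, 443.8–419.2 Ma.
Next in line is E (1536 Ma), and 1536 − 435.9 = 1100.1 Myr.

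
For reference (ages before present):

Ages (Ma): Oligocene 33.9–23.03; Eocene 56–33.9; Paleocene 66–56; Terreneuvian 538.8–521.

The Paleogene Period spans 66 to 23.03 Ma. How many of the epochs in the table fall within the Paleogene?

Epochs inside 66–23.03 Ma: Paleocene, Eocene, Oligocene — 3 in total.

3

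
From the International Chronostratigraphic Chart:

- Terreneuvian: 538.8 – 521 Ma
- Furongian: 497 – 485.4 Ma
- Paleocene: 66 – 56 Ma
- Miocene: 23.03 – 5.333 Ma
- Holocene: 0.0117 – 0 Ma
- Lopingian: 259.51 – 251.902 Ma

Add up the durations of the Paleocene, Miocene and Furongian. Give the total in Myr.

Duration is start − end for each: (66 − 56) + (23.03 − 5.333) + (497 − 485.4).
That is 10 + 17.697 + 11.6, which totals 39.297 million years.

39.297 million years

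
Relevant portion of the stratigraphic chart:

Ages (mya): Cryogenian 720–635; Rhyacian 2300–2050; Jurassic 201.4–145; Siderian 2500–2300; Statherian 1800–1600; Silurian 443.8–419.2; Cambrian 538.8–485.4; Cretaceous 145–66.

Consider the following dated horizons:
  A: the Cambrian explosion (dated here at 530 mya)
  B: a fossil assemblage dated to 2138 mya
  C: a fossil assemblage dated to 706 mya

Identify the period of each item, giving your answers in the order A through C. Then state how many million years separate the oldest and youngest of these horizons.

A — Cambrian; B — Rhyacian; C — Cryogenian; span 1608 million years

A: 530 Ma lies in 538.8–485.4 Ma, so Cambrian.
B: 2138 Ma lies in 2300–2050 Ma, so Rhyacian.
C: 706 Ma lies in 720–635 Ma, so Cryogenian.
Oldest = 2138 Ma, youngest = 530 Ma → span 1608 Myr.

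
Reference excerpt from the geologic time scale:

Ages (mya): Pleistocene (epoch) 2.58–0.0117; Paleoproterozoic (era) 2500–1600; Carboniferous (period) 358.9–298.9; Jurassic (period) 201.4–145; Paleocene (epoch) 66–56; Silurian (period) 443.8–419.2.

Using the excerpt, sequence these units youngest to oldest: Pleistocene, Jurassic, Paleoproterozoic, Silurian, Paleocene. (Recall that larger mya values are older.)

Pleistocene → Paleocene → Jurassic → Silurian → Paleoproterozoic

Sorting by start age (ascending Ma, since larger Ma = older): Pleistocene began 2.58, Paleocene began 66, Jurassic began 201.4, Silurian began 443.8, Paleoproterozoic began 2500.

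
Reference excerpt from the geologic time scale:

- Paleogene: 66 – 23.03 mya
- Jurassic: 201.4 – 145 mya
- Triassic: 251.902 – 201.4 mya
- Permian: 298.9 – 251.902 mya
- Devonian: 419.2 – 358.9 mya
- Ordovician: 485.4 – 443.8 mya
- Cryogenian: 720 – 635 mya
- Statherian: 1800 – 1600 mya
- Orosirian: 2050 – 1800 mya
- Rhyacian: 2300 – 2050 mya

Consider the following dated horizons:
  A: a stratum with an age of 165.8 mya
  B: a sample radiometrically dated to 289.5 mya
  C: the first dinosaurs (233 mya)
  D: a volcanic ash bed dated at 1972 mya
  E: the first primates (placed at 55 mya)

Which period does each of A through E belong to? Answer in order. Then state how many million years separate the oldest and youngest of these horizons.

A — Jurassic; B — Permian; C — Triassic; D — Orosirian; E — Paleogene; span 1917 million years

A: 165.8 Ma lies in 201.4–145 Ma, so Jurassic.
B: 289.5 Ma lies in 298.9–251.902 Ma, so Permian.
C: 233 Ma lies in 251.902–201.4 Ma, so Triassic.
D: 1972 Ma lies in 2050–1800 Ma, so Orosirian.
E: 55 Ma lies in 66–23.03 Ma, so Paleogene.
Oldest = 1972 Ma, youngest = 55 Ma → span 1917 Myr.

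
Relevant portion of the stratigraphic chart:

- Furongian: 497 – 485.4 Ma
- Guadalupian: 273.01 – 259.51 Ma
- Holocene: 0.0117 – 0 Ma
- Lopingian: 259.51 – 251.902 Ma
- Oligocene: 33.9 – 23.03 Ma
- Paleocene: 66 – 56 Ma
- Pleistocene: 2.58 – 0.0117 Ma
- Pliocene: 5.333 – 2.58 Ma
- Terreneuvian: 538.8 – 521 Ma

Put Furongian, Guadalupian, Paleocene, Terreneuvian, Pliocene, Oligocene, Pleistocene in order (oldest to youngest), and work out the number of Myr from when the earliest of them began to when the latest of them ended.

Terreneuvian → Furongian → Guadalupian → Paleocene → Oligocene → Pliocene → Pleistocene; total span 538.7883 Myr

From the excerpt: Furongian 497–485.4; Guadalupian 273.01–259.51; Paleocene 66–56; Terreneuvian 538.8–521; Pliocene 5.333–2.58; Oligocene 33.9–23.03; Pleistocene 2.58–0.0117 (Ma).
Larger Ma is earlier, so the oldest is Terreneuvian and the youngest is Pleistocene; oldest to youngest: Terreneuvian, Furongian, Guadalupian, Paleocene, Oligocene, Pliocene, Pleistocene.
Oldest start 538.8 minus youngest end 0.0117 gives 538.7883 Myr overall.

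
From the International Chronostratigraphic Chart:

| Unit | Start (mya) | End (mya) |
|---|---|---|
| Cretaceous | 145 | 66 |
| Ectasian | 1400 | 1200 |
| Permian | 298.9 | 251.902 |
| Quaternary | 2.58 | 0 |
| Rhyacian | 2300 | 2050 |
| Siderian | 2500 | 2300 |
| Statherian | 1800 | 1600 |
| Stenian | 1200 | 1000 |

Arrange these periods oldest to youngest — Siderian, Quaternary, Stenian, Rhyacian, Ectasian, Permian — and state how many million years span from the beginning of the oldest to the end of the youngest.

Siderian → Rhyacian → Ectasian → Stenian → Permian → Quaternary; total span 2500 Myr

Start ages (Ma): Siderian 2500, Rhyacian 2300, Ectasian 1400, Stenian 1200, Permian 298.9, Quaternary 2.58.
Ordered oldest to youngest: Siderian, Rhyacian, Ectasian, Stenian, Permian, Quaternary.
Span = 2500 − 0 = 2500 Myr.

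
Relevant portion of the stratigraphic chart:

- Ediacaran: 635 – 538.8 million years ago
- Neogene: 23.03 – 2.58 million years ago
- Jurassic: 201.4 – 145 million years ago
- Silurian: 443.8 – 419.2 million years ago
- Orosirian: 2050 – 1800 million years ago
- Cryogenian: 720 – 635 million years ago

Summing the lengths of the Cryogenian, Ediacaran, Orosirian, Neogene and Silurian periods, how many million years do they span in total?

Duration is start − end for each: (720 − 635) + (635 − 538.8) + (2050 − 1800) + (23.03 − 2.58) + (443.8 − 419.2).
That is 85 + 96.2 + 250 + 20.45 + 24.6, which totals 476.25 million years.

476.25 million years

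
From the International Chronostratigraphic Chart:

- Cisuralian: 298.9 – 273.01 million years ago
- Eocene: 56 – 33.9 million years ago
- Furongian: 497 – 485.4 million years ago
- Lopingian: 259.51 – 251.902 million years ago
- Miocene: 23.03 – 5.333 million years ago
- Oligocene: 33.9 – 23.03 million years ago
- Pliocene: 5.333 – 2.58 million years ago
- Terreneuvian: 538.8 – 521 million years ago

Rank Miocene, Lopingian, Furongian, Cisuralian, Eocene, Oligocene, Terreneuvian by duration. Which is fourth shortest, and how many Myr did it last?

Start − end for each: Miocene 23.03 − 5.333 = 17.697; Lopingian 259.51 − 251.902 = 7.608; Furongian 497 − 485.4 = 11.6; Cisuralian 298.9 − 273.01 = 25.89; Eocene 56 − 33.9 = 22.1; Oligocene 33.9 − 23.03 = 10.87; Terreneuvian 538.8 − 521 = 17.8.
Ranking these from shortest: Lopingian < Oligocene < Furongian < Miocene < Terreneuvian < Eocene < Cisuralian.
Position 4 in that ranking is Miocene, which lasted 17.697 Myr.

Miocene, 17.697 million years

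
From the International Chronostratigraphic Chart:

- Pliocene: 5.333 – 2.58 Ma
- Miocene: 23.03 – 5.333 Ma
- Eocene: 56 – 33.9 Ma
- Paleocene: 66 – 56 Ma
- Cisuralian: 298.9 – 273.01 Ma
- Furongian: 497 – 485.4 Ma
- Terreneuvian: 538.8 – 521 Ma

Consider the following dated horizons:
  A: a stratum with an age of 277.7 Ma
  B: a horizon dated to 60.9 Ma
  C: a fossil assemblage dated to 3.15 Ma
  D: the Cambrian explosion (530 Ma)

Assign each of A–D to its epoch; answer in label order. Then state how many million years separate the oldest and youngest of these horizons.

A — Cisuralian; B — Paleocene; C — Pliocene; D — Terreneuvian; span 526.85 million years

A: 277.7 Ma lies in 298.9–273.01 Ma, so Cisuralian.
B: 60.9 Ma lies in 66–56 Ma, so Paleocene.
C: 3.15 Ma lies in 5.333–2.58 Ma, so Pliocene.
D: 530 Ma lies in 538.8–521 Ma, so Terreneuvian.
Oldest = 530 Ma, youngest = 3.15 Ma → span 526.85 Myr.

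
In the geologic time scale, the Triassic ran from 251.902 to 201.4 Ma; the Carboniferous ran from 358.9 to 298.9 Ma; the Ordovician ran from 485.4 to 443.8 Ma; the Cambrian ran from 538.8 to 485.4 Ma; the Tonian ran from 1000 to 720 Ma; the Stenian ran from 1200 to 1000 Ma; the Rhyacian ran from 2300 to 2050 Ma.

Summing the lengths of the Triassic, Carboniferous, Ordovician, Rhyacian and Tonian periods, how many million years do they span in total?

682.102 million years

Duration is start − end for each: (251.902 − 201.4) + (358.9 − 298.9) + (485.4 − 443.8) + (2300 − 2050) + (1000 − 720).
That is 50.502 + 60 + 41.6 + 250 + 280, which totals 682.102 million years.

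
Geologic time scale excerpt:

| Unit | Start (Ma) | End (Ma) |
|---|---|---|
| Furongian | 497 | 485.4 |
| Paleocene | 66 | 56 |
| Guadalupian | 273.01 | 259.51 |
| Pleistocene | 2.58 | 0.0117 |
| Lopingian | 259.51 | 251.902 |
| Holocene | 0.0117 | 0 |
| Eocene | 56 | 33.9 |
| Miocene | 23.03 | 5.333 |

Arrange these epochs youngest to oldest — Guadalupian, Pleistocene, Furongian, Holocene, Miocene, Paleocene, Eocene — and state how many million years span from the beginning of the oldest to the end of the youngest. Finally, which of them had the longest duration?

Holocene, Pleistocene, Miocene, Eocene, Paleocene, Guadalupian, Furongian; total span 497 Myr; longest is Eocene

From the excerpt: Guadalupian 273.01–259.51; Pleistocene 2.58–0.0117; Furongian 497–485.4; Holocene 0.0117–0; Miocene 23.03–5.333; Paleocene 66–56; Eocene 56–33.9 (Ma).
Larger Ma is earlier, so the oldest is Furongian and the youngest is Holocene; youngest to oldest: Holocene, Pleistocene, Miocene, Eocene, Paleocene, Guadalupian, Furongian.
Oldest start 497 minus youngest end 0 gives 497 Myr overall.
Individual lengths (start − end): Guadalupian 13.5; Furongian 11.6; Paleocene 10; Pleistocene 2.5683; Miocene 17.697; Eocene 22.1; Holocene 0.0117. The largest is Eocene at 22.1 Myr.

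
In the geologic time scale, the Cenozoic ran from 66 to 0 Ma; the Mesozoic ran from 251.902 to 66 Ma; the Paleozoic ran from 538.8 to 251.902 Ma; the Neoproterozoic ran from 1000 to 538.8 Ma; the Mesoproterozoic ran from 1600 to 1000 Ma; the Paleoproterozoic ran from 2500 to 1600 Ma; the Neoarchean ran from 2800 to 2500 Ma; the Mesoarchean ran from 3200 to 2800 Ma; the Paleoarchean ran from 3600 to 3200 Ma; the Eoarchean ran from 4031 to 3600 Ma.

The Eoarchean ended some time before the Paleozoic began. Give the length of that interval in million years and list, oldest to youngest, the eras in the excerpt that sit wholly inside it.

3061.2 million years; Paleoarchean, Mesoarchean, Neoarchean, Paleoproterozoic, Mesoproterozoic, Neoproterozoic

End of Eoarchean = 3600 Ma; start of Paleozoic = 538.8 Ma.
Gap = 3600 − 538.8 = 3061.2 Myr.
Eras wholly inside 3600–538.8 Ma: Paleoarchean (3600–3200), Mesoarchean (3200–2800), Neoarchean (2800–2500), Paleoproterozoic (2500–1600), Mesoproterozoic (1600–1000), Neoproterozoic (1000–538.8).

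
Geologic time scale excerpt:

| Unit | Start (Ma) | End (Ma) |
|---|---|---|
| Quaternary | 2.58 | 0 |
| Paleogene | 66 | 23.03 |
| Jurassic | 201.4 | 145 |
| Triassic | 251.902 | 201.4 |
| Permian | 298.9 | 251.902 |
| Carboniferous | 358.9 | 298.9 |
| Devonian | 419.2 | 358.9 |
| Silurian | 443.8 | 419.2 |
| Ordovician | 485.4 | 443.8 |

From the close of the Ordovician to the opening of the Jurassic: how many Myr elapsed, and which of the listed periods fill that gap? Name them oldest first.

End of Ordovician = 443.8 Ma; start of Jurassic = 201.4 Ma.
Gap = 443.8 − 201.4 = 242.4 Myr.
Periods wholly inside 443.8–201.4 Ma: Silurian (443.8–419.2), Devonian (419.2–358.9), Carboniferous (358.9–298.9), Permian (298.9–251.902), Triassic (251.902–201.4).

242.4 million years; Silurian, Devonian, Carboniferous, Permian, Triassic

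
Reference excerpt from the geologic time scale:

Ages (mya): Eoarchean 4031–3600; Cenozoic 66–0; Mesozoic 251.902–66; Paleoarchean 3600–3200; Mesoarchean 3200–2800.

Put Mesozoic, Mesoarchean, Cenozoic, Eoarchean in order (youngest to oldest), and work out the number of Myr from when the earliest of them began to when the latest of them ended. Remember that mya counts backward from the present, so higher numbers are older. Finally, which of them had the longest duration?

Cenozoic, Mesozoic, Mesoarchean, Eoarchean; total span 4031 Myr; longest is Eoarchean

Start ages (Ma): Eoarchean 4031, Mesoarchean 3200, Mesozoic 251.902, Cenozoic 66.
Ordered youngest to oldest: Cenozoic, Mesozoic, Mesoarchean, Eoarchean.
Span = 4031 − 0 = 4031 Myr.
Durations: Eoarchean 431, Mesoarchean 400, Cenozoic 66, Mesozoic 185.902 → longest is Eoarchean (431 Myr).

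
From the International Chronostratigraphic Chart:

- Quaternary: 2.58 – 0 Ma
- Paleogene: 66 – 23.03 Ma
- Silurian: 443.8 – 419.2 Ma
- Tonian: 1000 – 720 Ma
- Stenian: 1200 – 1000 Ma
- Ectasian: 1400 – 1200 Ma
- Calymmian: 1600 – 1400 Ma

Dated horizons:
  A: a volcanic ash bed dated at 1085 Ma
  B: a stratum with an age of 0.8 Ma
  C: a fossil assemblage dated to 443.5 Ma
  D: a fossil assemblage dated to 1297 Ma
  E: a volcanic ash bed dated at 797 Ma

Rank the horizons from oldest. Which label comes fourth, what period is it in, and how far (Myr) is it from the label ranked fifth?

C, in the Silurian; 442.7 million years to B

Larger Ma means older, so oldest first: D 1297 > A 1085 > E 797 > C 443.5 > B 0.8.
Counting 4 along gives C (443.5 Ma); the excerpt puts that inside the Silurian, 443.8–419.2 Ma.
Next in line is B (0.8 Ma), and 443.5 − 0.8 = 442.7 Myr.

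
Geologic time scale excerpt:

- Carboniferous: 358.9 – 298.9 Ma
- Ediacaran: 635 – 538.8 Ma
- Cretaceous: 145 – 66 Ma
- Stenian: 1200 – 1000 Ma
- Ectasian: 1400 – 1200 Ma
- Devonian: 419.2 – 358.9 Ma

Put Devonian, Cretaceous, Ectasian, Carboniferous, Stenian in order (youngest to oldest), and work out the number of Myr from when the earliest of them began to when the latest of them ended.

From the excerpt: Devonian 419.2–358.9; Cretaceous 145–66; Ectasian 1400–1200; Carboniferous 358.9–298.9; Stenian 1200–1000 (Ma).
Larger Ma is earlier, so the oldest is Ectasian and the youngest is Cretaceous; youngest to oldest: Cretaceous, Carboniferous, Devonian, Stenian, Ectasian.
Oldest start 1400 minus youngest end 66 gives 1334 Myr overall.

Cretaceous → Carboniferous → Devonian → Stenian → Ectasian; total span 1334 Myr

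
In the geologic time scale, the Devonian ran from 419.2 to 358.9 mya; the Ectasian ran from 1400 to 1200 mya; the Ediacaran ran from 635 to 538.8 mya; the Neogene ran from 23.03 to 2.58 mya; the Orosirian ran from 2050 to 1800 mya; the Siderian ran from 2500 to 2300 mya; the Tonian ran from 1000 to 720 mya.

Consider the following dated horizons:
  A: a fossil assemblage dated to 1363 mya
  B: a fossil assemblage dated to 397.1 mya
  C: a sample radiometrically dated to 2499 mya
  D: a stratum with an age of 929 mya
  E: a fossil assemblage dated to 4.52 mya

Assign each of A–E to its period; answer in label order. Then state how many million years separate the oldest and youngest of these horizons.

A: 1363 Ma lies in 1400–1200 Ma, so Ectasian.
B: 397.1 Ma lies in 419.2–358.9 Ma, so Devonian.
C: 2499 Ma lies in 2500–2300 Ma, so Siderian.
D: 929 Ma lies in 1000–720 Ma, so Tonian.
E: 4.52 Ma lies in 23.03–2.58 Ma, so Neogene.
Oldest = 2499 Ma, youngest = 4.52 Ma → span 2494.48 Myr.

A — Ectasian; B — Devonian; C — Siderian; D — Tonian; E — Neogene; span 2494.48 million years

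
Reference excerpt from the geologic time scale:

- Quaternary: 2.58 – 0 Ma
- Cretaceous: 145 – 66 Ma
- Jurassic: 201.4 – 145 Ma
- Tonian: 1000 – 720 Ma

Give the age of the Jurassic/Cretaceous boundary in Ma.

The Jurassic ends and the Cretaceous begins at 145 Ma.

145 Ma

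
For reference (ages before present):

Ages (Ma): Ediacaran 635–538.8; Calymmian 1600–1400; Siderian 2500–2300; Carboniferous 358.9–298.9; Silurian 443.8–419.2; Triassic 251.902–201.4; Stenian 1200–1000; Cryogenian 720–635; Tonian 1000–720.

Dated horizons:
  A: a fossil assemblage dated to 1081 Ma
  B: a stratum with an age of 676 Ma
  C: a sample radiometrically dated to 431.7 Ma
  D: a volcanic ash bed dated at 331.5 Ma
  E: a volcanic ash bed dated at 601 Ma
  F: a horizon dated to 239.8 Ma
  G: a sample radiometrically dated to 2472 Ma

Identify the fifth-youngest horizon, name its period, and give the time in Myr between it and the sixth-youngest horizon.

B, in the Cryogenian; 405 million years to A

Sorted youngest-first by Ma: F (239.8), D (331.5), C (431.7), E (601), B (676), A (1081), G (2472).
The fifth youngest is B at 676 Ma, which lies in 720–635 Ma: the Cryogenian.
The sixth youngest is A at 1081 Ma; separation = |676 − 1081| = 405 Myr.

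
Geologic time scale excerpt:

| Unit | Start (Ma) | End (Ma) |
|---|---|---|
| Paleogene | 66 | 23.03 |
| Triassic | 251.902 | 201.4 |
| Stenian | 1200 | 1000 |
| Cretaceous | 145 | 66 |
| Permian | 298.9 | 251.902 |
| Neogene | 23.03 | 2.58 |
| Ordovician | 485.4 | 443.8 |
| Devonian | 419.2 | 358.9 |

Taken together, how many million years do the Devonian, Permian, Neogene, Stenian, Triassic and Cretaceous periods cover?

457.25 million years

Duration is start − end for each: (419.2 − 358.9) + (298.9 − 251.902) + (23.03 − 2.58) + (1200 − 1000) + (251.902 − 201.4) + (145 − 66).
That is 60.3 + 46.998 + 20.45 + 200 + 50.502 + 79, which totals 457.25 million years.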